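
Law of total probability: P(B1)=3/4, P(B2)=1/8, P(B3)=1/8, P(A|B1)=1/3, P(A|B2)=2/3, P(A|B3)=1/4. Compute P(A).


P(A) = P(A|B1)P(B1) + P(A|B2)P(B2) + P(A|B3)P(B3)
= 1/3*3/4 + 2/3*1/8 + 1/4*1/8
= 1/4 + 1/12 + 1/32 = 35/96

35/96


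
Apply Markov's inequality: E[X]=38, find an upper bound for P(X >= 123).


Markov: P(X >= a) <= E[X]/a
P(X >= 123) <= 38/123

38/123


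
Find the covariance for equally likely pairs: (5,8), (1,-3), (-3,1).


E[X]=1, E[Y]=2, E[XY]=34/3
Cov(X,Y) = E[XY] - E[X]E[Y] = 34/3 - 1*2 = 28/3

28/3


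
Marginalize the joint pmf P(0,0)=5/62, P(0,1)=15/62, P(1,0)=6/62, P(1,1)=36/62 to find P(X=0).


P(X=0) = P(0,0)+P(0,1) = 5/62 + 15/62 = 20/62 = 10/31

10/31


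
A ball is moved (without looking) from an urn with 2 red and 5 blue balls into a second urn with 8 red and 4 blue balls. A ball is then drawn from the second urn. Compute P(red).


P(transfer red) = 2/7; P(transfer blue) = 5/7
If red transferred: Urn II has 9 red of 13, so P(red|red moved) = 9/13
If blue transferred: Urn II has 8 red of 13, so P(red|blue moved) = 8/13
By total probability: P(red) = 2/7*9/13 + 5/7*8/13 = 58/91

58/91


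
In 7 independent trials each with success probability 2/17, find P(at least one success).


P(at least one) = 1 - P(none)
P(none) = (1 - 2/17)^7 = (15/17)^7 = 170859375/410338673
P(at least one) = 1 - 170859375/410338673 = 239479298/410338673

239479298/410338673


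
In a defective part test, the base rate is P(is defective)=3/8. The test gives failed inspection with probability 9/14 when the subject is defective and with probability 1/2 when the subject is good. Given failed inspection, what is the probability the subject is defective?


P(A) = P(A|B)P(B) + P(A|B')P(B') = 9/14*3/8 + 1/2*5/8 = 31/56
P(B|A) = P(A|B)P(B)/P(A) = (27/112)/(31/56) = 27/62

27/62


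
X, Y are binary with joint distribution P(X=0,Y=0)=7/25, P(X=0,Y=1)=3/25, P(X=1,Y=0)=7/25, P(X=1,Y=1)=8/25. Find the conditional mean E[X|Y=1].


P(Y=1) = 11/25
E[X|Y=1] = (0*3 + 1*8)/11 = 8/11

8/11


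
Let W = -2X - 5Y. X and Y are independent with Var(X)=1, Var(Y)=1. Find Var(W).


Independence => Cov(X,Y)=0
Var(-2X - 5Y) = (-2)^2*Var(X) + (-5)^2*Var(Y)
= 4*1 + 25*1 = 29

29


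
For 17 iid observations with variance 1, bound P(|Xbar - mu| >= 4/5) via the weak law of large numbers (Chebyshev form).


Var(Xbar) = Var(X)/n = 1/17
Chebyshev: P(|Xbar-mu| >= 4/5) <= Var(Xbar)/(4/5)^2 = (1/17)/(16/25) = 25/272

25/272


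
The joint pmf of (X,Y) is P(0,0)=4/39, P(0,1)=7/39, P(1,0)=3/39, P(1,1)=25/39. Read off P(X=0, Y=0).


Read from table: P(X=0, Y=0) = 4/39

4/39


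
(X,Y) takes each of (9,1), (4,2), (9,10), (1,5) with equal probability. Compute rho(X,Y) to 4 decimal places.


Cov(X,Y) = 2.1250, Var(X) = 11.6875, Var(Y) = 12.2500
rho = Cov/(sqrt(VarX)*sqrt(VarY)) = 0.1776

0.1776


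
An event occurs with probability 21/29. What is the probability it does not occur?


P(A') = 1 - P(A) = 1 - 21/29 = 8/29

8/29


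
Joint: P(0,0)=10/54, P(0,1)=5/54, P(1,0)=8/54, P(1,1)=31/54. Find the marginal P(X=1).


P(X=1) = P(1,0)+P(1,1) = 8/54 + 31/54 = 39/54 = 13/18

13/18


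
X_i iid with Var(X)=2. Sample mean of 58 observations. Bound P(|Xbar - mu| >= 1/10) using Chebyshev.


Var(Xbar) = Var(X)/n = 2/58
Chebyshev: P(|Xbar-mu| >= 1/10) <= Var(Xbar)/(1/10)^2 = (1/29)/(1/100) = 100/29
Bound exceeds 1, so trivial bound: 1

1


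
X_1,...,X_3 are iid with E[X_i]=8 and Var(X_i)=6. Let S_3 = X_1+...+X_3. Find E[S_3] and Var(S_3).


E[S_n] = n*mu = 3*8 = 24
Var(S_n) = n*sigma^2 = 3*6 = 18

E[S_3]=24, Var(S_3)=18


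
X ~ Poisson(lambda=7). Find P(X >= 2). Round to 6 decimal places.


P(X>=2) = 1 - P(X<=1) = 1 - (e^(-7)*7^0/0! + e^(-7)*7^1/1!)
≈ 1 - (0.0009118820 + 0.0063831738)
= 1 - 0.0072950558 = 0.9927049442
≈ 0.992705

0.992705


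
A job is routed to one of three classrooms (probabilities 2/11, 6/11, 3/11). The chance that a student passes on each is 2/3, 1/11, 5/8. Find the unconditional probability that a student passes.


P(A) = P(A|B1)P(B1) + P(A|B2)P(B2) + P(A|B3)P(B3)
= 2/3*2/11 + 1/11*6/11 + 5/8*3/11
= 4/33 + 6/121 + 15/88 = 991/2904

991/2904


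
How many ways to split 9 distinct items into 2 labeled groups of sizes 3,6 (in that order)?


9! = 362880
Denominator: 3!=6 * 6!=720
Coefficient = 362880 / 4320 = 84

84


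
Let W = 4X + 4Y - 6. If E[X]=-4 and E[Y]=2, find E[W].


E[4X + 4Y - 6] = 4*E[X] + 4*E[Y] - 6
= (4)*(-4) + (4)*(2) + (-6)
= -16 + 8 - 6 = -14

-14


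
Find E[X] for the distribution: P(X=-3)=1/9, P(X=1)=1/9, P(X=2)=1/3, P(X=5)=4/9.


E[X] = sum(x * P(x))
= -3*1/9 + 1*1/9 + 2*1/3 + 5*4/9
= 8/3

8/3


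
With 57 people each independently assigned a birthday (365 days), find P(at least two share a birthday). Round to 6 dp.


P(all different) = prod((365-i)/365 for i=0..56) = 0.009878
P(at least one match) = 1 - 0.009878 = 0.990122

0.990122


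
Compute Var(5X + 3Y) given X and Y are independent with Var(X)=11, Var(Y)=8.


Independence => Cov(X,Y)=0
Var(5X + 3Y) = 5^2*Var(X) + 3^2*Var(Y)
= 25*11 + 9*8 = 347

347


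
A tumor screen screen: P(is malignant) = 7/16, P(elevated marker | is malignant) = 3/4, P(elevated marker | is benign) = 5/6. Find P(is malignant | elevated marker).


P(A) = P(A|B)P(B) + P(A|B')P(B') = 3/4*7/16 + 5/6*9/16 = 51/64
P(B|A) = P(A|B)P(B)/P(A) = (21/64)/(51/64) = 7/17

7/17


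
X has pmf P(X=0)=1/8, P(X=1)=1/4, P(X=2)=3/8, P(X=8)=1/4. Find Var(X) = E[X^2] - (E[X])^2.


E[X] = 3, E[X^2] = 71/4
Var(X) = E[X^2] - (E[X])^2 = 71/4 - (3)^2 = 35/4

35/4


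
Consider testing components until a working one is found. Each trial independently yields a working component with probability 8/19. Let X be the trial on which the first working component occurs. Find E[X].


For geometric (trials until first success), E[X] = 1/p = 1/(8/19) = 19/8

19/8


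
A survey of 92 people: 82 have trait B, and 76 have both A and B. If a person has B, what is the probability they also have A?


P(A|B) = P(A∩B)/P(B) = (76/92)/(82/92) = 76/82 = 38/41

38/41


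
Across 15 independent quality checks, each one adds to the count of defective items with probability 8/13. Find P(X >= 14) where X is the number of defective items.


P(X>=14) = P(X=14) + P(X=15)
= 329853488332800/51185893014090757 + 35184372088832/51185893014090757
= 365037860421632/51185893014090757

365037860421632/51185893014090757


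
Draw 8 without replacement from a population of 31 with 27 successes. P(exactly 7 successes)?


P(X=7) = C(27,7)*C(4,1) / C(31,8)
= 888030*4 / 7888725
= 3552120/7888725 = 2024/4495

2024/4495


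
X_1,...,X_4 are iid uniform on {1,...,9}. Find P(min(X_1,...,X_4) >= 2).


P(min >= 2) = P(all X_i >= 2) = (P(X_1 >= 2))^4
= (8/9)^4 = 4096/6561

4096/6561


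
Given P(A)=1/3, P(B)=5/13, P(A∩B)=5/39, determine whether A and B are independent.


P(A)*P(B) = 1/3*5/13 = 5/39
P(A∩B) = 5/39, which equals P(A)P(B), so independent

Yes, A and B are independent


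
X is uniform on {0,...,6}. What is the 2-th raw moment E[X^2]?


E[X^2] = (1/7) * sum(x^2 for x=0..6)
= 91/7 = 13

13


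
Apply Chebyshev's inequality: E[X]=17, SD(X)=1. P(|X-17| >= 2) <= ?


k = 2/1 = 2
Chebyshev: P(|X-mu| >= k*sigma) <= 1/k^2 = 1/2^2 = 1/4

1/4


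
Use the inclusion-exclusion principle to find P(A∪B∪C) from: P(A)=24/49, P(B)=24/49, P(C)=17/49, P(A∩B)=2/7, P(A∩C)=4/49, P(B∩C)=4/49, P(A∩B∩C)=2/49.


P(A∪B∪C) = P(A)+P(B)+P(C) - P(AB)-P(AC)-P(BC) + P(ABC)
= 24/49+24/49+17/49 - 2/7-4/49-4/49 + 2/49
= 45/49

45/49


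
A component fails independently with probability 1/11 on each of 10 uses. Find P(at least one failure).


P(at least one) = 1 - P(none)
P(none) = (1 - 1/11)^10 = (10/11)^10 = 10000000000/25937424601
P(at least one) = 1 - 10000000000/25937424601 = 15937424601/25937424601

15937424601/25937424601


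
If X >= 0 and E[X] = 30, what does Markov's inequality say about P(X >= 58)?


Markov: P(X >= a) <= E[X]/a
P(X >= 58) <= 30/58 = 15/29

15/29


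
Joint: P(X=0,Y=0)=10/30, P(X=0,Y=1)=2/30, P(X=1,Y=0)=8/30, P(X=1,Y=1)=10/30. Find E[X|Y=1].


P(Y=1) = 12/30
E[X|Y=1] = (0*2 + 1*10)/12 = 10/12 = 5/6

5/6


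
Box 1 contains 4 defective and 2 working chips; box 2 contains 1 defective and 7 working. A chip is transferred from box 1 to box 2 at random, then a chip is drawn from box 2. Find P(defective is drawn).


P(transfer defective) = 4/6 = 2/3; P(transfer working) = 1/3
If defective transferred: Urn II has 2 defective of 9, so P(defective|defective moved) = 2/9
If working transferred: Urn II has 1 defective of 9, so P(defective|working moved) = 1/9
By total probability: P(defective) = 2/3*2/9 + 1/3*1/9 = 5/27

5/27


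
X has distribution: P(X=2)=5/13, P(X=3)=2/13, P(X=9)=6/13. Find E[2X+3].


E[2X+3] = sum(g(x)*P(x))
= 7*5/13 + 9*2/13 + 21*6/13
= 179/13

179/13


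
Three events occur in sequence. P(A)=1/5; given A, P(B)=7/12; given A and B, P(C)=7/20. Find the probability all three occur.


P(A∩B∩C) = P(A) * P(B|A) * P(C|A∩B)
= 1/5 * 7/12 * 7/20
= 7/60 * 7/20 = 49/1200

49/1200


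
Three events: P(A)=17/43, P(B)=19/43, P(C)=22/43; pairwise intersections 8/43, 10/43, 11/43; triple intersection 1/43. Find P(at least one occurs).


P(A∪B∪C) = P(A)+P(B)+P(C) - P(AB)-P(AC)-P(BC) + P(ABC)
= 17/43+19/43+22/43 - 8/43-10/43-11/43 + 1/43
= 30/43

30/43


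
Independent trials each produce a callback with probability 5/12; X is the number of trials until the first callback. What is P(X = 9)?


P(X=9) = (1-p)^8 * p = (7/12)^8 * 5/12
= 5764801/429981696 * 5/12 = 28824005/5159780352

28824005/5159780352


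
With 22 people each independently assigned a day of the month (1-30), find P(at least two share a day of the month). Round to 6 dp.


P(all different) = prod((30-i)/30 for i=0..21) = 0.000021
P(at least one match) = 1 - 0.000021 = 0.999979

0.999979


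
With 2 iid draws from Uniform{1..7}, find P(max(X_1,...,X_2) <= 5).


P(max <= 5) = P(all X_i <= 5) = (P(X_1 <= 5))^2
= (5/7)^2 = 25/49

25/49


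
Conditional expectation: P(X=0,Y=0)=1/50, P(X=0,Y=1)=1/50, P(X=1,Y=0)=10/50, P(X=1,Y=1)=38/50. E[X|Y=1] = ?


P(Y=1) = 39/50
E[X|Y=1] = (0*1 + 1*38)/39 = 38/39

38/39


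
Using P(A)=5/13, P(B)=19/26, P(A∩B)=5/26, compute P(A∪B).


P(A∪B) = P(A) + P(B) - P(A∩B)
= 5/13 + 19/26 - 5/26 = 12/13

12/13


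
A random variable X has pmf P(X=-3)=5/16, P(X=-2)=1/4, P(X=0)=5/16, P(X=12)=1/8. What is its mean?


E[X] = sum(x * P(x))
= -3*5/16 - 2*1/4 + 0*5/16 + 12*1/8
= 1/16

1/16


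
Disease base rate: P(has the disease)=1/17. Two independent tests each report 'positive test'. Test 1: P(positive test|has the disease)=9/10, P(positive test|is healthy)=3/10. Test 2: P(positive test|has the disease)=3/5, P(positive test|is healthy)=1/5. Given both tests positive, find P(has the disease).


After test 1: P(+) = 9/10*1/17 + 3/10*16/17 = 57/170
P(B|+) = (9/170)/(57/170) = 3/19
After test 2 (use post1 as new prior): P(+) = 3/5*3/19 + 1/5*16/19 = 5/19
P(B|+,+) = (9/95)/(5/19) = 9/25

9/25


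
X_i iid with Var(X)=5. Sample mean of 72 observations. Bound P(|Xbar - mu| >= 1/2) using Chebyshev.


Var(Xbar) = Var(X)/n = 5/72
Chebyshev: P(|Xbar-mu| >= 1/2) <= Var(Xbar)/(1/2)^2 = (5/72)/(1/4) = 5/18

5/18


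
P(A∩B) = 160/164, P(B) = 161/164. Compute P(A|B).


P(A|B) = P(A∩B)/P(B) = (160/164)/(161/164) = 160/161

160/161


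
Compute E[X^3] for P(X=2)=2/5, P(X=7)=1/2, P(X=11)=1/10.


E[X^3] = sum(g(x)*P(x))
= 8*2/5 + 343*1/2 + 1331*1/10
= 1539/5

1539/5


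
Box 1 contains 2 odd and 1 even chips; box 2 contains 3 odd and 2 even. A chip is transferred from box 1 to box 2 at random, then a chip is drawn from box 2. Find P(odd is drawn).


P(transfer odd) = 2/3; P(transfer even) = 1/3
If odd transferred: Urn II has 4 odd of 6, so P(odd|odd moved) = 2/3
If even transferred: Urn II has 3 odd of 6, so P(odd|even moved) = 1/2
By total probability: P(odd) = 2/3*2/3 + 1/3*1/2 = 11/18

11/18


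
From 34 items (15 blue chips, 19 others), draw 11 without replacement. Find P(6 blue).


P(X=6) = C(15,6)*C(19,5) / C(34,11)
= 5005*11628 / 286097760
= 58198140/286097760 = 1463/7192

1463/7192


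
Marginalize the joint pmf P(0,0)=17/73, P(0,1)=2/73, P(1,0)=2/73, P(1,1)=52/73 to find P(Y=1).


P(Y=1) = P(0,1)+P(1,1) = 2/73 + 52/73 = 54/73

54/73


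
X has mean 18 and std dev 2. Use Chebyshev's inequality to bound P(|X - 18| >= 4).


k = 4/2 = 2
Chebyshev: P(|X-mu| >= k*sigma) <= 1/k^2 = 1/2^2 = 1/4

1/4


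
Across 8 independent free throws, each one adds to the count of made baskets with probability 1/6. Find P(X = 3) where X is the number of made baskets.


P(X=3) = C(8,3) * p^3 * (1-p)^5
= 56 * 1/216 * 3125/7776
= 21875/209952

21875/209952


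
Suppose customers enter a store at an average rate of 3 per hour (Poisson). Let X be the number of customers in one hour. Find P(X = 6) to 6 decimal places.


P(X=6) = e^(-3) * 3^6 / 6!
≈ 0.04978706837 * 729 / 720
≈ 0.050409

0.050409


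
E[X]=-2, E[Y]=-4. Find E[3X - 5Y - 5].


E[3X - 5Y - 5] = 3*E[X] - 5*E[Y] - 5
= (3)*(-2) + (-5)*(-4) + (-5)
= -6 + 20 - 5 = 9

9


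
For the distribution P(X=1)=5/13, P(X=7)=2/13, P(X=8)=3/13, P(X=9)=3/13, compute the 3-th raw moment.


E[X^3] = sum(x^3 * P(x))
= 1*5/13 + 343*2/13 + 512*3/13 + 729*3/13
= 4414/13

4414/13


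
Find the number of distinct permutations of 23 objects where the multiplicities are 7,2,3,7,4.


23! = 25852016738884976640000
Denominator: 7!=5040 * 2!=2 * 3!=6 * 7!=5040 * 4!=24
Coefficient = 25852016738884976640000 / 7315660800 = 3533791060800

3533791060800


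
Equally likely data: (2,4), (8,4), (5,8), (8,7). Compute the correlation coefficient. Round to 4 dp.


Cov(X,Y) = 0.9375, Var(X) = 6.1875, Var(Y) = 3.1875
rho = Cov/(sqrt(VarX)*sqrt(VarY)) = 0.2111

0.2111


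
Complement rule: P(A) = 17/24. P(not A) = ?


P(A') = 1 - P(A) = 1 - 17/24 = 7/24

7/24


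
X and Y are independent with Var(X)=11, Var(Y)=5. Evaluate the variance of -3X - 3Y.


Independence => Cov(X,Y)=0
Var(-3X - 3Y) = (-3)^2*Var(X) + (-3)^2*Var(Y)
= 9*11 + 9*5 = 144

144


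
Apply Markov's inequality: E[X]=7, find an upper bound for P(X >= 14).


Markov: P(X >= a) <= E[X]/a
P(X >= 14) <= 7/14 = 1/2

1/2


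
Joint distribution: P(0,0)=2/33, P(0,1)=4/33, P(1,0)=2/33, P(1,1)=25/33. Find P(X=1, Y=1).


Read from table: P(X=1, Y=1) = 25/33

25/33


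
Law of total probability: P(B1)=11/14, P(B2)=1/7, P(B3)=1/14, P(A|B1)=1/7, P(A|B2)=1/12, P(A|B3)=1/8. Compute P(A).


P(A) = P(A|B1)P(B1) + P(A|B2)P(B2) + P(A|B3)P(B3)
= 1/7*11/14 + 1/12*1/7 + 1/8*1/14
= 11/98 + 1/84 + 1/112 = 313/2352

313/2352


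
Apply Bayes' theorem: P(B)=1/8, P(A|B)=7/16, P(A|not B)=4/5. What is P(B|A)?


P(A) = P(A|B)P(B) + P(A|B')P(B') = 7/16*1/8 + 4/5*7/8 = 483/640
P(B|A) = P(A|B)P(B)/P(A) = (7/128)/(483/640) = 5/69

5/69


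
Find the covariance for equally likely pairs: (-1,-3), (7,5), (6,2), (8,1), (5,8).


E[X]=5, E[Y]=13/5, E[XY]=98/5
Cov(X,Y) = E[XY] - E[X]E[Y] = 98/5 - 5*13/5 = 33/5

33/5


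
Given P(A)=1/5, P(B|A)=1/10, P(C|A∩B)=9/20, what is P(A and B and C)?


P(A∩B∩C) = P(A) * P(B|A) * P(C|A∩B)
= 1/5 * 1/10 * 9/20
= 1/50 * 9/20 = 9/1000

9/1000


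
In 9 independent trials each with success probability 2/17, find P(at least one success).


P(at least one) = 1 - P(none)
P(none) = (1 - 2/17)^9 = (15/17)^9 = 38443359375/118587876497
P(at least one) = 1 - 38443359375/118587876497 = 80144517122/118587876497

80144517122/118587876497


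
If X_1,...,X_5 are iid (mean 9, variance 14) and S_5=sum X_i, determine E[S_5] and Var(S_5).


E[S_n] = n*mu = 5*9 = 45
Var(S_n) = n*sigma^2 = 5*14 = 70

E[S_5]=45, Var(S_5)=70


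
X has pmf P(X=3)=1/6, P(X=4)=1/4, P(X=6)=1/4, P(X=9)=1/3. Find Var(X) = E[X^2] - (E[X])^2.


E[X] = 6, E[X^2] = 83/2
Var(X) = E[X^2] - (E[X])^2 = 83/2 - (6)^2 = 11/2

11/2


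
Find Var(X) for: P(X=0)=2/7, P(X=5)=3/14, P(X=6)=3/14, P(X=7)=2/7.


E[X] = 61/14, E[X^2] = 379/14
Var(X) = E[X^2] - (E[X])^2 = 379/14 - (61/14)^2 = 1585/196

1585/196


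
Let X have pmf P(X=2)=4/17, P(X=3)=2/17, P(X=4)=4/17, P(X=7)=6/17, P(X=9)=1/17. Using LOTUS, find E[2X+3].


E[2X+3] = sum(g(x)*P(x))
= 7*4/17 + 9*2/17 + 11*4/17 + 17*6/17 + 21*1/17
= 213/17

213/17


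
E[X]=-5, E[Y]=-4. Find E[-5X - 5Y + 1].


E[-5X - 5Y + 1] = -5*E[X] - 5*E[Y] + 1
= (-5)*(-5) + (-5)*(-4) + (1)
= 25 + 20 + 1 = 46

46


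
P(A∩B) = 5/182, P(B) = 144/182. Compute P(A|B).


P(A|B) = P(A∩B)/P(B) = (5/182)/(144/182) = 5/144

5/144


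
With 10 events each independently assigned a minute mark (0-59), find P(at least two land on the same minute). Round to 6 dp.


P(all different) = prod((60-i)/60 for i=0..9) = 0.452468
P(at least one match) = 1 - 0.452468 = 0.547532

0.547532


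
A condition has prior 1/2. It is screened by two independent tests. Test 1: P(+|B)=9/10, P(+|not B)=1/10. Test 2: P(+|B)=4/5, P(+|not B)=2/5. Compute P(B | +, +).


After test 1: P(+) = 9/10*1/2 + 1/10*1/2 = 1/2
P(B|+) = (9/20)/(1/2) = 9/10
After test 2 (use post1 as new prior): P(+) = 4/5*9/10 + 2/5*1/10 = 19/25
P(B|+,+) = (18/25)/(19/25) = 18/19

18/19


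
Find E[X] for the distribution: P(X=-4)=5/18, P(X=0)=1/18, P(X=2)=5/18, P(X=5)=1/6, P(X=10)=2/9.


E[X] = sum(x * P(x))
= -4*5/18 + 0*1/18 + 2*5/18 + 5*1/6 + 10*2/9
= 5/2

5/2


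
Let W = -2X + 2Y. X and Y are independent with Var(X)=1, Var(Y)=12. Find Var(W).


Independence => Cov(X,Y)=0
Var(-2X + 2Y) = (-2)^2*Var(X) + 2^2*Var(Y)
= 4*1 + 4*12 = 52

52


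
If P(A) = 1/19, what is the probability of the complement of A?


P(A') = 1 - P(A) = 1 - 1/19 = 18/19

18/19


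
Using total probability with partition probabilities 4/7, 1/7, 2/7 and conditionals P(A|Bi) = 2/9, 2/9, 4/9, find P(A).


P(A) = P(A|B1)P(B1) + P(A|B2)P(B2) + P(A|B3)P(B3)
= 2/9*4/7 + 2/9*1/7 + 4/9*2/7
= 8/63 + 2/63 + 8/63 = 2/7

2/7


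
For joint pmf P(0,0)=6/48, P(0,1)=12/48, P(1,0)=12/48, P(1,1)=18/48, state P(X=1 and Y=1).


Read from table: P(X=1, Y=1) = 18/48 = 3/8

3/8


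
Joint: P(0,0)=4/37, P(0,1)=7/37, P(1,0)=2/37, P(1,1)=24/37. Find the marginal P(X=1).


P(X=1) = P(1,0)+P(1,1) = 2/37 + 24/37 = 26/37

26/37


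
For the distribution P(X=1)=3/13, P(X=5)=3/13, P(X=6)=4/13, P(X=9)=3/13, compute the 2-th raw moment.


E[X^2] = sum(x^2 * P(x))
= 1*3/13 + 25*3/13 + 36*4/13 + 81*3/13
= 465/13

465/13


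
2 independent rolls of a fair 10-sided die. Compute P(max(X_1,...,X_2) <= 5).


P(max <= 5) = P(all X_i <= 5) = (P(X_1 <= 5))^2
= (5/10)^2 = (1/2)^2 = 1/4

1/4


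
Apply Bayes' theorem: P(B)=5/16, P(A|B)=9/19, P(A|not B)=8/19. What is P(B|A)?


P(A) = P(A|B)P(B) + P(A|B')P(B') = 9/19*5/16 + 8/19*11/16 = 7/16
P(B|A) = P(A|B)P(B)/P(A) = (45/304)/(7/16) = 45/133

45/133


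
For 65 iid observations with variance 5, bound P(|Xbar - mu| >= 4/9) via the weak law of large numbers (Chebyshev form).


Var(Xbar) = Var(X)/n = 5/65
Chebyshev: P(|Xbar-mu| >= 4/9) <= Var(Xbar)/(4/9)^2 = (1/13)/(16/81) = 81/208

81/208


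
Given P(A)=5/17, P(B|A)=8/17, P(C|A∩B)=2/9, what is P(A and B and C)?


P(A∩B∩C) = P(A) * P(B|A) * P(C|A∩B)
= 5/17 * 8/17 * 2/9
= 40/289 * 2/9 = 80/2601

80/2601


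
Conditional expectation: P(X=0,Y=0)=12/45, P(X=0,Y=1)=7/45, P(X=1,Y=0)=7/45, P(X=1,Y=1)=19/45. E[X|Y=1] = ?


P(Y=1) = 26/45
E[X|Y=1] = (0*7 + 1*19)/26 = 19/26

19/26


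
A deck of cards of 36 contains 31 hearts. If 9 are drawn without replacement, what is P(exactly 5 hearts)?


P(X=5) = C(31,5)*C(5,4) / C(36,9)
= 169911*5 / 94143280
= 849555/94143280 = 27/2992

27/2992


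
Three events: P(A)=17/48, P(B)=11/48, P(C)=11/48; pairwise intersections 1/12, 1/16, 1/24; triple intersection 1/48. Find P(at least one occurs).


P(A∪B∪C) = P(A)+P(B)+P(C) - P(AB)-P(AC)-P(BC) + P(ABC)
= 17/48+11/48+11/48 - 1/12-1/16-1/24 + 1/48
= 31/48

31/48


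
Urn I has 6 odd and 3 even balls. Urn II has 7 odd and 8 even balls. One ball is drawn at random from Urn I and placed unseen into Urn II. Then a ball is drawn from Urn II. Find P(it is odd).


P(transfer odd) = 6/9 = 2/3; P(transfer even) = 1/3
If odd transferred: Urn II has 8 odd of 16, so P(odd|odd moved) = 1/2
If even transferred: Urn II has 7 odd of 16, so P(odd|even moved) = 7/16
By total probability: P(odd) = 2/3*1/2 + 1/3*7/16 = 23/48

23/48


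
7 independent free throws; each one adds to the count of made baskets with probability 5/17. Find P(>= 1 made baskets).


P(at least one) = 1 - P(none)
P(none) = (1 - 5/17)^7 = (12/17)^7 = 35831808/410338673
P(at least one) = 1 - 35831808/410338673 = 374506865/410338673

374506865/410338673


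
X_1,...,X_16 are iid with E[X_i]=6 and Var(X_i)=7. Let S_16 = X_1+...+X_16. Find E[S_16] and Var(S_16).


E[S_n] = n*mu = 16*6 = 96
Var(S_n) = n*sigma^2 = 16*7 = 112

E[S_16]=96, Var(S_16)=112


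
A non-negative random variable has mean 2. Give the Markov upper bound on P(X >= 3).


Markov: P(X >= a) <= E[X]/a
P(X >= 3) <= 2/3

2/3


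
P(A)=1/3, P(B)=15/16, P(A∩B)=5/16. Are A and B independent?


P(A)*P(B) = 1/3*15/16 = 5/16
P(A∩B) = 5/16, which equals P(A)P(B), so independent

Yes, A and B are independent


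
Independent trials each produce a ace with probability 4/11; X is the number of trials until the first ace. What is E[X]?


For geometric (trials until first success), E[X] = 1/p = 1/(4/11) = 11/4

11/4


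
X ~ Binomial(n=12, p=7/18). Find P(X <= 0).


P(X<=0) = P(X=0)
= 3138428376721/1156831381426176
= 3138428376721/1156831381426176

3138428376721/1156831381426176


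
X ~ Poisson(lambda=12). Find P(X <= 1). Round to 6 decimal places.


P(X<=1) = e^(-12)*12^0/0! + e^(-12)*12^1/1!
≈ 0.0000061442 + 0.0000737305
= 0.0000798747
≈ 0.000080

0.000080


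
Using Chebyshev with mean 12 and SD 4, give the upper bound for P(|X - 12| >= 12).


k = 12/4 = 3
Chebyshev: P(|X-mu| >= k*sigma) <= 1/k^2 = 1/3^2 = 1/9

1/9


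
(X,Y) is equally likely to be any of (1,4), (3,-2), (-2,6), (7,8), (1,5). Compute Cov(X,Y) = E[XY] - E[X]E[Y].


E[X]=2, E[Y]=21/5, E[XY]=47/5
Cov(X,Y) = E[XY] - E[X]E[Y] = 47/5 - 2*21/5 = 1

1


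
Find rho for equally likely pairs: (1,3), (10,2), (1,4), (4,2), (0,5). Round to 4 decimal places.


Cov(X,Y) = -3.2400, Var(X) = 13.3600, Var(Y) = 1.3600
rho = Cov/(sqrt(VarX)*sqrt(VarY)) = -0.7601

-0.7601


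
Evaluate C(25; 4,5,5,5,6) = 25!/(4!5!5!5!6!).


25! = 15511210043330985984000000
Denominator: 4!=24 * 5!=120 * 5!=120 * 5!=120 * 6!=720
Coefficient = 15511210043330985984000000 / 29859840000 = 519467285937600

519467285937600


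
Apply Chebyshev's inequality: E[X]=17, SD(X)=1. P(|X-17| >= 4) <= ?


k = 4/1 = 4
Chebyshev: P(|X-mu| >= k*sigma) <= 1/k^2 = 1/4^2 = 1/16

1/16


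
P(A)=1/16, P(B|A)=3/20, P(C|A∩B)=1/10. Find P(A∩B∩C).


P(A∩B∩C) = P(A) * P(B|A) * P(C|A∩B)
= 1/16 * 3/20 * 1/10
= 3/320 * 1/10 = 3/3200

3/3200


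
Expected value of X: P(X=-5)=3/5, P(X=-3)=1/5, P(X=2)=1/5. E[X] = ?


E[X] = sum(x * P(x))
= -5*3/5 - 3*1/5 + 2*1/5
= -16/5

-16/5


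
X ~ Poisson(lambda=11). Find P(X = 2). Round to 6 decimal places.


P(X=2) = e^(-11) * 11^2 / 2!
≈ 0.00001670170079 * 121 / 2
≈ 0.001010

0.001010


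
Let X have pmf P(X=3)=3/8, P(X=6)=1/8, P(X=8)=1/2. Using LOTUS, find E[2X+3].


E[2X+3] = sum(g(x)*P(x))
= 9*3/8 + 15*1/8 + 19*1/2
= 59/4

59/4


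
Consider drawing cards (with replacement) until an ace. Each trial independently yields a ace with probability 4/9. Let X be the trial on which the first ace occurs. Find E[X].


For geometric (trials until first success), E[X] = 1/p = 1/(4/9) = 9/4

9/4


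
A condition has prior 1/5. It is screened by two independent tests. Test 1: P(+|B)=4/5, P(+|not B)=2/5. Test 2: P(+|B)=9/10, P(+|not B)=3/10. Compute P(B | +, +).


After test 1: P(+) = 4/5*1/5 + 2/5*4/5 = 12/25
P(B|+) = (4/25)/(12/25) = 1/3
After test 2 (use post1 as new prior): P(+) = 9/10*1/3 + 3/10*2/3 = 1/2
P(B|+,+) = (3/10)/(1/2) = 3/5

3/5


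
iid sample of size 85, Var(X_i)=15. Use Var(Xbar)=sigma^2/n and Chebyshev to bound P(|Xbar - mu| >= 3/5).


Var(Xbar) = Var(X)/n = 15/85
Chebyshev: P(|Xbar-mu| >= 3/5) <= Var(Xbar)/(3/5)^2 = (3/17)/(9/25) = 25/51

25/51


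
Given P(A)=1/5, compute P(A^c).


P(A') = 1 - P(A) = 1 - 1/5 = 4/5

4/5


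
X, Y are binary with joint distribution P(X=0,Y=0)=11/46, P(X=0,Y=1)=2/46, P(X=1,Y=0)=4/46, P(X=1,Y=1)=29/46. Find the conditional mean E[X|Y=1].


P(Y=1) = 31/46
E[X|Y=1] = (0*2 + 1*29)/31 = 29/31

29/31


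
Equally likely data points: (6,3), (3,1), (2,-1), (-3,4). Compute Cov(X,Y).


E[X]=2, E[Y]=7/4, E[XY]=7/4
Cov(X,Y) = E[XY] - E[X]E[Y] = 7/4 - 2*7/4 = -7/4

-7/4


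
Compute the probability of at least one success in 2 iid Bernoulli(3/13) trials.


P(at least one) = 1 - P(none)
P(none) = (1 - 3/13)^2 = (10/13)^2 = 100/169
P(at least one) = 1 - 100/169 = 69/169

69/169


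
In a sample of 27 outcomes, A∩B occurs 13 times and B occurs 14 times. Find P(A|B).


P(A|B) = P(A∩B)/P(B) = (13/27)/(14/27) = 13/14

13/14


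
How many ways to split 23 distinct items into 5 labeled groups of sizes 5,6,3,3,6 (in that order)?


23! = 25852016738884976640000
Denominator: 5!=120 * 6!=720 * 3!=6 * 3!=6 * 6!=720
Coefficient = 25852016738884976640000 / 2239488000 = 11543717465280

11543717465280


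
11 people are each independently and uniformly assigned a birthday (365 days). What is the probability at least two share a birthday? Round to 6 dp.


P(all different) = prod((365-i)/365 for i=0..10) = 0.858859
P(at least one match) = 1 - 0.858859 = 0.141141

0.141141


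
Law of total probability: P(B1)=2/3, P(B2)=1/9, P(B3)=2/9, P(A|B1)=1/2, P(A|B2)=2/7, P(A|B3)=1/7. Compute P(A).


P(A) = P(A|B1)P(B1) + P(A|B2)P(B2) + P(A|B3)P(B3)
= 1/2*2/3 + 2/7*1/9 + 1/7*2/9
= 1/3 + 2/63 + 2/63 = 25/63

25/63


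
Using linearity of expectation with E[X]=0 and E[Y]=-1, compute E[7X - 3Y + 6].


E[7X - 3Y + 6] = 7*E[X] - 3*E[Y] + 6
= (7)*(0) + (-3)*(-1) + (6)
= 0 + 3 + 6 = 9

9


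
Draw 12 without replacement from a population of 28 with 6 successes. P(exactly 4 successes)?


P(X=4) = C(6,4)*C(22,8) / C(28,12)
= 15*319770 / 30421755
= 4796550/30421755 = 330/2093

330/2093


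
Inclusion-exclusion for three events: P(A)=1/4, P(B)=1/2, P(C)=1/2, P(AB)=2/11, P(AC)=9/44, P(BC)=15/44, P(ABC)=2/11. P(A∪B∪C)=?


P(A∪B∪C) = P(A)+P(B)+P(C) - P(AB)-P(AC)-P(BC) + P(ABC)
= 1/4+1/2+1/2 - 2/11-9/44-15/44 + 2/11
= 31/44

31/44


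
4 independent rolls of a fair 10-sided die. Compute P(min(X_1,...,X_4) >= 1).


P(min >= 1) = P(all X_i >= 1) = (P(X_1 >= 1))^4
= (10/10)^4 = 1^4 = 1

1


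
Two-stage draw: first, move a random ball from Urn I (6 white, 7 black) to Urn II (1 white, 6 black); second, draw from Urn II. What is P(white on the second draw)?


P(transfer white) = 6/13; P(transfer black) = 7/13
If white transferred: Urn II has 2 white of 8, so P(white|white moved) = 1/4
If black transferred: Urn II has 1 white of 8, so P(white|black moved) = 1/8
By total probability: P(white) = 6/13*1/4 + 7/13*1/8 = 19/104

19/104


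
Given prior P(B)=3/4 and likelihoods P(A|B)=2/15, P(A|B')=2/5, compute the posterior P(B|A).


P(A) = P(A|B)P(B) + P(A|B')P(B') = 2/15*3/4 + 2/5*1/4 = 1/5
P(B|A) = P(A|B)P(B)/P(A) = (1/10)/(1/5) = 1/2

1/2


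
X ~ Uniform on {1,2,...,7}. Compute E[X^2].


E[X^2] = (1/7) * sum(x^2 for x=1..7)
= 140/7 = 20

20


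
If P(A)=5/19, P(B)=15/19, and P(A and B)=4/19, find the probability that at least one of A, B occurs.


P(A∪B) = P(A) + P(B) - P(A∩B)
= 5/19 + 15/19 - 4/19 = 16/19

16/19


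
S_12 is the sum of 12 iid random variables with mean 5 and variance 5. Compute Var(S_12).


By independence, Var(S_n) = n*Var(X_1) = 12*5 = 60

60


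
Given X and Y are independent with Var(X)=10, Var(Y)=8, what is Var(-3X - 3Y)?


Independence => Cov(X,Y)=0
Var(-3X - 3Y) = (-3)^2*Var(X) + (-3)^2*Var(Y)
= 9*10 + 9*8 = 162

162


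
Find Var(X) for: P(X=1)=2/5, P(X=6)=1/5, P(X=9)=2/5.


E[X] = 26/5, E[X^2] = 40
Var(X) = E[X^2] - (E[X])^2 = 40 - (26/5)^2 = 324/25

324/25


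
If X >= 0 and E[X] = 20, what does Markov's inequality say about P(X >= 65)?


Markov: P(X >= a) <= E[X]/a
P(X >= 65) <= 20/65 = 4/13

4/13


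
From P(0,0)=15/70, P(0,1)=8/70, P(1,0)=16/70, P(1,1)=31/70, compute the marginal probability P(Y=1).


P(Y=1) = P(0,1)+P(1,1) = 8/70 + 31/70 = 39/70

39/70


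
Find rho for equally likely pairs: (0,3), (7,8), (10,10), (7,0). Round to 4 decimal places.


Cov(X,Y) = 7.5000, Var(X) = 13.5000, Var(Y) = 15.6875
rho = Cov/(sqrt(VarX)*sqrt(VarY)) = 0.5154

0.5154


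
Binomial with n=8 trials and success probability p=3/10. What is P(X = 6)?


P(X=6) = C(8,6) * p^6 * (1-p)^2
= 28 * 729/1000000 * 49/100
= 250047/25000000

250047/25000000


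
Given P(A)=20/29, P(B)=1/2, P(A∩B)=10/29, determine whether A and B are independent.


P(A)*P(B) = 20/29*1/2 = 10/29
P(A∩B) = 10/29, which equals P(A)P(B), so independent

Yes, A and B are independent


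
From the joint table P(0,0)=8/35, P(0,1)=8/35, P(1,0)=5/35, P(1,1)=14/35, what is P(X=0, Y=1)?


Read from table: P(X=0, Y=1) = 8/35

8/35


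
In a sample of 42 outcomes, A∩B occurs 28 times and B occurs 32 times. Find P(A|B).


P(A|B) = P(A∩B)/P(B) = (28/42)/(32/42) = 28/32 = 7/8

7/8


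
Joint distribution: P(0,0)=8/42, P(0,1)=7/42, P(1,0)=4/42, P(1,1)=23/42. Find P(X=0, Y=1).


Read from table: P(X=0, Y=1) = 7/42 = 1/6

1/6


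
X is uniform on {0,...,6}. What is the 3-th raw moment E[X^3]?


E[X^3] = (1/7) * sum(x^3 for x=0..6)
= 441/7 = 63

63


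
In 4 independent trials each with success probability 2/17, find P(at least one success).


P(at least one) = 1 - P(none)
P(none) = (1 - 2/17)^4 = (15/17)^4 = 50625/83521
P(at least one) = 1 - 50625/83521 = 32896/83521

32896/83521


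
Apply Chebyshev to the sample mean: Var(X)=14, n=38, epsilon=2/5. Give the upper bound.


Var(Xbar) = Var(X)/n = 14/38
Chebyshev: P(|Xbar-mu| >= 2/5) <= Var(Xbar)/(2/5)^2 = (7/19)/(4/25) = 175/76
Bound exceeds 1, so trivial bound: 1

1


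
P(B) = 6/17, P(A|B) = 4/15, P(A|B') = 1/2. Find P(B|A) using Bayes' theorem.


P(A) = P(A|B)P(B) + P(A|B')P(B') = 4/15*6/17 + 1/2*11/17 = 71/170
P(B|A) = P(A|B)P(B)/P(A) = (8/85)/(71/170) = 16/71

16/71


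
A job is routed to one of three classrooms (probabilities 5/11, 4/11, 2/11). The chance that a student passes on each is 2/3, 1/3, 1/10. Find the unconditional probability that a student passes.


P(A) = P(A|B1)P(B1) + P(A|B2)P(B2) + P(A|B3)P(B3)
= 2/3*5/11 + 1/3*4/11 + 1/10*2/11
= 10/33 + 4/33 + 1/55 = 73/165

73/165


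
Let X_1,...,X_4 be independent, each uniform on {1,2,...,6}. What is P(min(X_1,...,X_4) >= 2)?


P(min >= 2) = P(all X_i >= 2) = (P(X_1 >= 2))^4
= (5/6)^4 = 625/1296

625/1296


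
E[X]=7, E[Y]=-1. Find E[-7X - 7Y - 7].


E[-7X - 7Y - 7] = -7*E[X] - 7*E[Y] - 7
= (-7)*(7) + (-7)*(-1) + (-7)
= -49 + 7 - 7 = -49

-49


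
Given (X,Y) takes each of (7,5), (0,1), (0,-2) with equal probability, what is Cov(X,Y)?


E[X]=7/3, E[Y]=4/3, E[XY]=35/3
Cov(X,Y) = E[XY] - E[X]E[Y] = 35/3 - 7/3*4/3 = 77/9

77/9


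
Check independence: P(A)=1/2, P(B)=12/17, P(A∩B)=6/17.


P(A)*P(B) = 1/2*12/17 = 6/17
P(A∩B) = 6/17, which equals P(A)P(B), so independent

Yes, A and B are independent


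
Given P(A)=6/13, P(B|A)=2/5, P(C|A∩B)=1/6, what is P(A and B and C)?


P(A∩B∩C) = P(A) * P(B|A) * P(C|A∩B)
= 6/13 * 2/5 * 1/6
= 12/65 * 1/6 = 2/65

2/65


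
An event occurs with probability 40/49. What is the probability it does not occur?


P(A') = 1 - P(A) = 1 - 40/49 = 9/49

9/49


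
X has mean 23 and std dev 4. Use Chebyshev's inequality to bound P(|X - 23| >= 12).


k = 12/4 = 3
Chebyshev: P(|X-mu| >= k*sigma) <= 1/k^2 = 1/3^2 = 1/9

1/9


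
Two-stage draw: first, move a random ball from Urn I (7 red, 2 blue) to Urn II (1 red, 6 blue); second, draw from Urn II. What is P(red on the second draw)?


P(transfer red) = 7/9; P(transfer blue) = 2/9
If red transferred: Urn II has 2 red of 8, so P(red|red moved) = 1/4
If blue transferred: Urn II has 1 red of 8, so P(red|blue moved) = 1/8
By total probability: P(red) = 7/9*1/4 + 2/9*1/8 = 2/9

2/9


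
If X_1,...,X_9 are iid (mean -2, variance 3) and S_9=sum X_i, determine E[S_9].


E[S_n] = n*E[X_1] = 9*-2 = -18

-18


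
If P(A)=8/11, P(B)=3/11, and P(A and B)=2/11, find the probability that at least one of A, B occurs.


P(A∪B) = P(A) + P(B) - P(A∩B)
= 8/11 + 3/11 - 2/11 = 9/11

9/11


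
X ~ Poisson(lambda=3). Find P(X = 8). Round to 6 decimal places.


P(X=8) = e^(-3) * 3^8 / 8!
≈ 0.04978706837 * 6561 / 40320
≈ 0.008102

0.008102


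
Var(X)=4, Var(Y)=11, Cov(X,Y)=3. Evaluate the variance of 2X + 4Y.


Var(2X + 4Y) = 2^2*Var(X) + 4^2*Var(Y) + 2*2*4*Cov(X,Y)
= 4*4 + 16*11 + 16*3
= 16 + 176 + 48 = 240

240


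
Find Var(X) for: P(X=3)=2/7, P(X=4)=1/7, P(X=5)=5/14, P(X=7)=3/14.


E[X] = 33/7, E[X^2] = 170/7
Var(X) = E[X^2] - (E[X])^2 = 170/7 - (33/7)^2 = 101/49

101/49


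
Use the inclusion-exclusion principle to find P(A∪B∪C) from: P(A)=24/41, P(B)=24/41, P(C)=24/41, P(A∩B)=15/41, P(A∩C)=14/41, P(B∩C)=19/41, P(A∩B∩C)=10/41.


P(A∪B∪C) = P(A)+P(B)+P(C) - P(AB)-P(AC)-P(BC) + P(ABC)
= 24/41+24/41+24/41 - 15/41-14/41-19/41 + 10/41
= 34/41

34/41


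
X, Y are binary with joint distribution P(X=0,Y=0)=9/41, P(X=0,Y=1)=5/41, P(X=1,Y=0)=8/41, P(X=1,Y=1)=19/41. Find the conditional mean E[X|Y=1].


P(Y=1) = 24/41
E[X|Y=1] = (0*5 + 1*19)/24 = 19/24

19/24


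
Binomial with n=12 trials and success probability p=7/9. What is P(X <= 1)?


P(X<=1) = P(X=0) + P(X=1)
= 4096/282429536481 + 57344/94143178827
= 176128/282429536481

176128/282429536481


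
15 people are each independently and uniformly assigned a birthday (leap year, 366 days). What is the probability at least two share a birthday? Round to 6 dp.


P(all different) = prod((366-i)/366 for i=0..14) = 0.747702
P(at least one match) = 1 - 0.747702 = 0.252298

0.252298


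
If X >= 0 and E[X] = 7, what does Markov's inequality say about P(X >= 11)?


Markov: P(X >= a) <= E[X]/a
P(X >= 11) <= 7/11

7/11


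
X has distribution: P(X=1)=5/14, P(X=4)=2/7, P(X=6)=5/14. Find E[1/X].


E[1/X] = sum(g(x)*P(x))
= 1*5/14 + 1/4*2/7 + 1/6*5/14
= 41/84

41/84


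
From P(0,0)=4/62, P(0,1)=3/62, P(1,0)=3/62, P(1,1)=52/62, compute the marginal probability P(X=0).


P(X=0) = P(0,0)+P(0,1) = 4/62 + 3/62 = 7/62

7/62


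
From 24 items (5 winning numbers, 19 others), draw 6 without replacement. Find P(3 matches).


P(X=3) = C(5,3)*C(19,3) / C(24,6)
= 10*969 / 134596
= 9690/134596 = 255/3542

255/3542


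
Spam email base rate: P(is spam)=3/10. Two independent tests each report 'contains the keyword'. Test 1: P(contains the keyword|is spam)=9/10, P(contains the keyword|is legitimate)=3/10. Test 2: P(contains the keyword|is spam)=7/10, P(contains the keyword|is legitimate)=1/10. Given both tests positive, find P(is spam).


After test 1: P(+) = 9/10*3/10 + 3/10*7/10 = 12/25
P(B|+) = (27/100)/(12/25) = 9/16
After test 2 (use post1 as new prior): P(+) = 7/10*9/16 + 1/10*7/16 = 7/16
P(B|+,+) = (63/160)/(7/16) = 9/10

9/10


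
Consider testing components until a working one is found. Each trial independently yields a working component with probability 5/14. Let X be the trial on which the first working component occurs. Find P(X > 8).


P(X > 8) = P(first 8 trials all fail) = (1-p)^8 = (9/14)^8 = 43046721/1475789056

43046721/1475789056


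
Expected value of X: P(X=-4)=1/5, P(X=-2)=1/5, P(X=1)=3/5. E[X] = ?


E[X] = sum(x * P(x))
= -4*1/5 - 2*1/5 + 1*3/5
= -3/5

-3/5


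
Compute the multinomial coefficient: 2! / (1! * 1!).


2! = 2
Denominator: 1!=1 * 1!=1
Coefficient = 2 / 1 = 2

2


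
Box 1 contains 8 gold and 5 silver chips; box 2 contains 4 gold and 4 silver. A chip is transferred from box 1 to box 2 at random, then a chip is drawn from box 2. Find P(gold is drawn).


P(transfer gold) = 8/13; P(transfer silver) = 5/13
If gold transferred: Urn II has 5 gold of 9, so P(gold|gold moved) = 5/9
If silver transferred: Urn II has 4 gold of 9, so P(gold|silver moved) = 4/9
By total probability: P(gold) = 8/13*5/9 + 5/13*4/9 = 20/39

20/39


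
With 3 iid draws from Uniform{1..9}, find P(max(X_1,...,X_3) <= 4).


P(max <= 4) = P(all X_i <= 4) = (P(X_1 <= 4))^3
= (4/9)^3 = 64/729

64/729


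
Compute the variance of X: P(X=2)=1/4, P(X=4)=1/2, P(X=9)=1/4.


E[X] = 19/4, E[X^2] = 117/4
Var(X) = E[X^2] - (E[X])^2 = 117/4 - (19/4)^2 = 107/16

107/16


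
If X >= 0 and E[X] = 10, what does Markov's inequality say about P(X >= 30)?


Markov: P(X >= a) <= E[X]/a
P(X >= 30) <= 10/30 = 1/3

1/3


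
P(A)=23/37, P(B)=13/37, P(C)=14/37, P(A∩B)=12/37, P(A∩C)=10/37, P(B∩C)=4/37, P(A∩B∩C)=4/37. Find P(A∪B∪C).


P(A∪B∪C) = P(A)+P(B)+P(C) - P(AB)-P(AC)-P(BC) + P(ABC)
= 23/37+13/37+14/37 - 12/37-10/37-4/37 + 4/37
= 28/37

28/37


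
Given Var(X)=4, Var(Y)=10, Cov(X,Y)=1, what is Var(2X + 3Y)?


Var(2X + 3Y) = 2^2*Var(X) + 3^2*Var(Y) + 2*2*3*Cov(X,Y)
= 4*4 + 9*10 + 12*1
= 16 + 90 + 12 = 118

118


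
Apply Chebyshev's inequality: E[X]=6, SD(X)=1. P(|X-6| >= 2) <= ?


k = 2/1 = 2
Chebyshev: P(|X-mu| >= k*sigma) <= 1/k^2 = 1/2^2 = 1/4

1/4


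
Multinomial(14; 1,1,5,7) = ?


14! = 87178291200
Denominator: 1!=1 * 1!=1 * 5!=120 * 7!=5040
Coefficient = 87178291200 / 604800 = 144144

144144


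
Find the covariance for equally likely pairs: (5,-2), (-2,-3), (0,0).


E[X]=1, E[Y]=-5/3, E[XY]=-4/3
Cov(X,Y) = E[XY] - E[X]E[Y] = -4/3 - 1*-5/3 = 1/3

1/3


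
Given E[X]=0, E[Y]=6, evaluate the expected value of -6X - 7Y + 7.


E[-6X - 7Y + 7] = -6*E[X] - 7*E[Y] + 7
= (-6)*(0) + (-7)*(6) + (7)
= 0 - 42 + 7 = -35

-35


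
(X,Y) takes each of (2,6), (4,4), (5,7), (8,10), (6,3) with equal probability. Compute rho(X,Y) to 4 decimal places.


Cov(X,Y) = 2.2000, Var(X) = 4.0000, Var(Y) = 6.0000
rho = Cov/(sqrt(VarX)*sqrt(VarY)) = 0.4491

0.4491


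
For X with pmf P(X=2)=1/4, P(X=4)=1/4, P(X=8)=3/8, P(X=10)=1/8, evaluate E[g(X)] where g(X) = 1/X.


E[1/X] = sum(g(x)*P(x))
= 1/2*1/4 + 1/4*1/4 + 1/8*3/8 + 1/10*1/8
= 79/320

79/320


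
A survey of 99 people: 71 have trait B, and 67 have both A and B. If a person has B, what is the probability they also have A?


P(A|B) = P(A∩B)/P(B) = (67/99)/(71/99) = 67/71

67/71


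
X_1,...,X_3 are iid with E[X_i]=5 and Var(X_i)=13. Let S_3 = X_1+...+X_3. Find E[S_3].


E[S_n] = n*E[X_1] = 3*5 = 15

15


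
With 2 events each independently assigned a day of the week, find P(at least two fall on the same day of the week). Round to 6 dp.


P(all different) = prod((7-i)/7 for i=0..1) = 0.857143
P(at least one match) = 1 - 0.857143 = 0.142857

0.142857


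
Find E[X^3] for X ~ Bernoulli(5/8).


For Bernoulli: X in {0,1}
E[X^3] = 0^3*(1-5/8) + 1^3*5/8 = 5/8

5/8


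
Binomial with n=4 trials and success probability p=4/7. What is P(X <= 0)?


P(X<=0) = P(X=0)
= 81/2401
= 81/2401

81/2401


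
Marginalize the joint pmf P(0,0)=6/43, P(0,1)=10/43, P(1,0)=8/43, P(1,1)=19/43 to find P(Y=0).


P(Y=0) = P(0,0)+P(1,0) = 6/43 + 8/43 = 14/43

14/43


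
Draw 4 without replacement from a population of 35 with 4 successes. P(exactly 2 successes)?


P(X=2) = C(4,2)*C(31,2) / C(35,4)
= 6*465 / 52360
= 2790/52360 = 279/5236

279/5236
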